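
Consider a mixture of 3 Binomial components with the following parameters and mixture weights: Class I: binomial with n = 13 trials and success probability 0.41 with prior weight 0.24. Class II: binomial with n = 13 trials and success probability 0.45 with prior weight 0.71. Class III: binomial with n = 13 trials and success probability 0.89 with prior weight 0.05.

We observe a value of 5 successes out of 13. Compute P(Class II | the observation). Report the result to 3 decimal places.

P(component k | x) = P(Z=k)·f_k(x) / marginal(x), where marginal(x) = Σ_j P(Z=j)·f_j(x).
Evaluate each component's likelihood at the observed value:
  L_I = 0.218934
  L_II = 0.198858
  L_III = 1.54053e-05
Prior × likelihood for each component:
  P(Z=I)·L_I = 0.24 × 0.218934 = 0.0525442
  P(Z=II)·L_II = 0.71 × 0.198858 = 0.141189
  P(Z=III)·L_III = 0.05 × 1.54053e-05 = 7.70265e-07
Normaliser: 0.0525442 + 0.141189 + 7.70265e-07 = 0.193734
So the posterior for Class II is 0.141189 / 0.193734 ≈ 0.729.

0.729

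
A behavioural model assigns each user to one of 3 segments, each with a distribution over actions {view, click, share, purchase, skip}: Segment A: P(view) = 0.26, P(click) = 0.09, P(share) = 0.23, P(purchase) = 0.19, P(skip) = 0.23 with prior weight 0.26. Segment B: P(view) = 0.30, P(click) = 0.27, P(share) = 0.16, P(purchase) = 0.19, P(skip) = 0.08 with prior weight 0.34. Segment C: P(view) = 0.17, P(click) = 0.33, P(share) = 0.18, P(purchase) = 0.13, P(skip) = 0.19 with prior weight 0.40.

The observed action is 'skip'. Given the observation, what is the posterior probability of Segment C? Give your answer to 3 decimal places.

By Bayes' theorem, P(k | x) = P(Z=k) f_k(x) / Σ_j P(Z=j) f_j(x).
Categorical probabilities:
  p_A = P(skip | comp) = 0.23
  p_B = P(skip | comp) = 0.08
  p_C = P(skip | comp) = 0.19
Multiply by the mixture weights:
  P(Z=A)·p_A = 0.26 × 0.23 = 0.0598
  P(Z=B)·p_B = 0.34 × 0.08 = 0.0272
  P(Z=C)·p_C = 0.40 × 0.19 = 0.076
Denominator: 0.0598 + 0.0272 + 0.076 = 0.163
P(Segment C | x) ≈ 0.466

0.466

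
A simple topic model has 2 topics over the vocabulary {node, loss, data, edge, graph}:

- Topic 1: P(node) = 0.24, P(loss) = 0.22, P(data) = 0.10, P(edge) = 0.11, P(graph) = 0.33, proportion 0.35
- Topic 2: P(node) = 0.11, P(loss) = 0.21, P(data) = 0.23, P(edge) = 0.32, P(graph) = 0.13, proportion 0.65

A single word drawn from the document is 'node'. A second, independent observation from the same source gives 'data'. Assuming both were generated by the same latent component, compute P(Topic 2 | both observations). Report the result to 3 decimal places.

Posterior ∝ prior × likelihood, so P(k | x) ∝ w_k f_k(x); normalise over all components.
Since both observations come from the same component, the likelihood for component k is f_k(x₁)·f_k(x₂).
  f_1 = [0.24] × [0.1] = 0.024
  f_2 = [0.11] × [0.23] = 0.0253
Unnormalised posteriors:
  w_1·f_1 = 0.35 × 0.024 = 0.0084
  w_2·f_2 = 0.65 × 0.0253 = 0.016445
Sum: 0.0084 + 0.016445 = 0.024845
So the posterior for Topic 2 is 0.016445 / 0.024845 ≈ 0.662.

0.662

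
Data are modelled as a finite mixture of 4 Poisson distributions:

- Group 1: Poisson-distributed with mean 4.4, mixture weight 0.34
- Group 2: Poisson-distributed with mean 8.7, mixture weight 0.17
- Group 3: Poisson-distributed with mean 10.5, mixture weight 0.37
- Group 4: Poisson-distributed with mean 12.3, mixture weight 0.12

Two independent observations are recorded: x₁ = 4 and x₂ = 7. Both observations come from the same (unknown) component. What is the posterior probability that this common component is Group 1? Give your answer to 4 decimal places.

The responsibility of component k is w_k f_k(x) divided by Σ_j w_j f_j(x).
Since both observations come from the same component, the likelihood for component k is f_k(x₁)·f_k(x₂).
  f_1 = [0.191736] × [0.0777754] = 0.0149124
  f_2 = [0.0397653] × [0.124693] = 0.00495845
  f_3 = [0.0139461] × [0.0768781] = 0.00107215
  f_4 = [0.00434097] × [0.0384665] = 0.000166982
Multiply by the mixture weights:
  w_1·f_1 = 0.34 × 0.0149124 = 0.0050702
  w_2·f_2 = 0.17 × 0.00495845 = 0.000842937
  w_3·f_3 = 0.37 × 0.00107215 = 0.000396696
  w_4·f_4 = 0.12 × 0.000166982 = 2.00379e-05
Normaliser: 0.0050702 + 0.000842937 + 0.000396696 + 2.00379e-05 = 0.00632987
So the posterior for Group 1 is 0.0050702 / 0.00632987 ≈ 0.8010.

0.8010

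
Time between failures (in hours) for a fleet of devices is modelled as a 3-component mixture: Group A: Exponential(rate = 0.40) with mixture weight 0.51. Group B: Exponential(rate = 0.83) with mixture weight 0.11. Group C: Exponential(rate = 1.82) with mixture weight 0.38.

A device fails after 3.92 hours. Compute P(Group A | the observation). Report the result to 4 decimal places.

Apply Bayes' rule: the posterior for each component is proportional to its prior times its likelihood at x.
Exponential densities:
  f_A = 0.0833847
  f_B = 0.0320669
  f_C = 0.00145091
Multiply by the mixture weights:
  π_A·f_A = 0.51 × 0.0833847 = 0.0425262
  π_B·f_B = 0.11 × 0.0320669 = 0.00352736
  π_C·f_C = 0.38 × 0.00145091 = 0.000551346
Denominator: 0.0425262 + 0.00352736 + 0.000551346 = 0.0466049
So the posterior for Group A is 0.0425262 / 0.0466049 ≈ 0.9125.

0.9125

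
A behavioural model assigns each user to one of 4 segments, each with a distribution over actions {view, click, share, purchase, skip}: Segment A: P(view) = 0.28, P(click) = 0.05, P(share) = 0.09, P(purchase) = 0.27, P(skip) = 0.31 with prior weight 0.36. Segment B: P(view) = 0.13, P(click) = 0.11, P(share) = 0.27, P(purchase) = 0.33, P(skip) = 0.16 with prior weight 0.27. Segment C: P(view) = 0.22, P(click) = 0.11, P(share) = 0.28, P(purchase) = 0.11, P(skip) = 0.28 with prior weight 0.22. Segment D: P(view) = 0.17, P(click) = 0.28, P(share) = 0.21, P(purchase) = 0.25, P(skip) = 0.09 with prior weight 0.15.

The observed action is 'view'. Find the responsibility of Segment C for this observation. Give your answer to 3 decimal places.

By Bayes' theorem, P(k | x) = P(Z=k) f_k(x) / Σ_j P(Z=j) f_j(x).
Component likelihoods at x = 'view':
  L_A = P(view | comp) = 0.28
  L_B = P(view | comp) = 0.13
  L_C = P(view | comp) = 0.22
  L_D = P(view | comp) = 0.17
Unnormalised posteriors:
  P(Z=A)·L_A = 0.36 × 0.28 = 0.1008
  P(Z=B)·L_B = 0.27 × 0.13 = 0.0351
  P(Z=C)·L_C = 0.22 × 0.22 = 0.0484
  P(Z=D)·L_D = 0.15 × 0.17 = 0.0255
Normaliser: 0.1008 + 0.0351 + 0.0484 + 0.0255 = 0.2098
P(Segment C | the observation) = 0.0484 / 0.2098 ≈ 0.231

0.231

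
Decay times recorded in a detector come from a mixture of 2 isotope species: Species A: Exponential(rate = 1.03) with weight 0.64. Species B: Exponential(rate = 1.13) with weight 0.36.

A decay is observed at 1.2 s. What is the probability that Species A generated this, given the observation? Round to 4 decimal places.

0.6463

The responsibility of component k is π_k f_k(x) divided by Σ_j π_j f_j(x).
Evaluate each component's likelihood at the observed value:
  L_A = 1.03·e^(−1.03·1.2) = 1.03·e^(−1.2360) = 0.29926
  L_B = 1.13·e^(−1.13·1.2) = 1.13·e^(−1.3560) = 0.291189
Prior × likelihood for each component:
  π_A·L_A = 0.64 × 0.29926 = 0.191527
  π_B·L_B = 0.36 × 0.291189 = 0.104828
Sum: 0.191527 + 0.104828 = 0.296355
P(Species A | the observation) ≈ 0.6463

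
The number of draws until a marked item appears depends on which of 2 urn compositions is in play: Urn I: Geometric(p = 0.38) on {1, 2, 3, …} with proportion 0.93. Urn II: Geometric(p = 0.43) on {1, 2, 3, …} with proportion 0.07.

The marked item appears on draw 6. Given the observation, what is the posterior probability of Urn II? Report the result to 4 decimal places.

0.0530

The responsibility of component k is P(Z=k) f_k(x) divided by Σ_j P(Z=j) f_j(x).
Component likelihoods at x = 6:
  f_I = 0.38·(1−0.38)^5 = 0.38·0.0916133 = 0.034813
  f_II = 0.43·(1−0.43)^5 = 0.43·0.0601692 = 0.0258728
Prior × likelihood for each component:
  P(Z=I)·f_I = 0.93 × 0.034813 = 0.0323761
  P(Z=II)·f_II = 0.07 × 0.0258728 = 0.00181109
Evidence: 0.0323761 + 0.00181109 = 0.0341872
P(Urn II | x) = 0.00181109 / 0.0341872 ≈ 0.0530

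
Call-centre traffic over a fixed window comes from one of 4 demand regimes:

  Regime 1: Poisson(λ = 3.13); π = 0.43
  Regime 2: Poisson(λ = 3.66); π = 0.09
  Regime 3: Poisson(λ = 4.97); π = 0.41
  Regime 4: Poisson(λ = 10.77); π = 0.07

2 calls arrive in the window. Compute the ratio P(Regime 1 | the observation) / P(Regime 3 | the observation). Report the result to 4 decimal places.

2.6192

Since P(k|x) ∝ π_k f_k(x), the posterior odds are π_i f_i(x) / (π_j f_j(x)).
Evaluate each component's likelihood at the observed value:
  p_1 = e^(−3.13)·3.13^2/2! = 0.214149
  p_2 = e^(−3.66)·3.66^2/2! = 0.172351
  p_3 = e^(−4.97)·4.97^2/2! = 0.085751
  p_4 = e^(−10.77)·10.77^2/2! = 0.00121913
Odds = (0.43/0.41) × (0.214149/0.085751) = 1.04878 × 2.49734 ≈ 2.6192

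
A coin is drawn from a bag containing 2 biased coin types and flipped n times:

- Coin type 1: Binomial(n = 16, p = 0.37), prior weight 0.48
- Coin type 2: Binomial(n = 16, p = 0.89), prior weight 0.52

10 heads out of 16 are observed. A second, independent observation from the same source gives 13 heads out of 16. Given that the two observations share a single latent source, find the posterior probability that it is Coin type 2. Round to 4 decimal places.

0.9897

Apply Bayes' rule: the posterior for each component is proportional to its prior times its likelihood at x.
Since both observations come from the same component, the likelihood for component k is f_k(x₁)·f_k(x₂).
  f_1 = [0.024076] × [0.000341061] = 8.21139e-06
  f_2 = [0.00442364] × [0.163846] = 0.000724797
Prior × likelihood for each component:
  w_1·f_1 = 0.48 × 8.21139e-06 = 3.94147e-06
  w_2·f_2 = 0.52 × 0.000724797 = 0.000376894
Sum: 3.94147e-06 + 0.000376894 = 0.000380836
P(Coin type 2 | x) = 0.000376894 / 0.000380836 ≈ 0.9897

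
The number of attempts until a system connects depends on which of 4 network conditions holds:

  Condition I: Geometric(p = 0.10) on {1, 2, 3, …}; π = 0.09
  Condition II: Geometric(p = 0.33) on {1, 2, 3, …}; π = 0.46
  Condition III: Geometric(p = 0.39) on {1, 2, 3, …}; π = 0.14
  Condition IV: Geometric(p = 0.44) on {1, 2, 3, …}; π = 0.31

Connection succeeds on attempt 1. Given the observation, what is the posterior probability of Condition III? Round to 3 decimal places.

P(component k | x) = π_k·f_k(x) / marginal(x), where marginal(x) = Σ_j π_j·f_j(x).
Evaluate each component's likelihood at the observed value:
  L_I = 0.1
  L_II = 0.33
  L_III = 0.39
  L_IV = 0.44
Prior × likelihood for each component:
  π_I·L_I = 0.09 × 0.1 = 0.009
  π_II·L_II = 0.46 × 0.33 = 0.1518
  π_III·L_III = 0.14 × 0.39 = 0.0546
  π_IV·L_IV = 0.31 × 0.44 = 0.1364
Normaliser: 0.009 + 0.1518 + 0.0546 + 0.1364 = 0.3518
So the posterior for Condition III is 0.0546 / 0.3518 ≈ 0.155.

0.155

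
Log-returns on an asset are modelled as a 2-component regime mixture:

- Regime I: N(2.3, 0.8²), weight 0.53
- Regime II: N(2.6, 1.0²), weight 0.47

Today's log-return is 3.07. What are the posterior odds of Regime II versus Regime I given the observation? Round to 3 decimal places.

Posterior odds = (π_i f_i(x)) / (π_j f_j(x)); the normalising sum cancels.
Evaluate each component's likelihood at the observed value:
  L_I = 0.3138
  L_II = 0.357225
Odds = (0.47/0.53) × (0.357225/0.3138) = 0.886792 × 1.13838 ≈ 1.010

1.010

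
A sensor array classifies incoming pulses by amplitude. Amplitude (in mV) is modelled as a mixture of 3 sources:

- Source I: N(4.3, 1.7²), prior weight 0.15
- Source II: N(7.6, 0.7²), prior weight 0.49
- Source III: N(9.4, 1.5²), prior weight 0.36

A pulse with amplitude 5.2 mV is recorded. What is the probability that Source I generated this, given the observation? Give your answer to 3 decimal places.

P(component k | x) = P(Z=k)·f_k(x) / marginal(x), where marginal(x) = Σ_j P(Z=j)·f_j(x).
Component likelihoods at x = 5.2 mV:
  L_I = (1/(1.7·√(2π)))·exp(−(5.2−4.3)²/(2·1.7²)) = 0.234672·exp(-0.14014) = 0.203986
  L_II = (1/(0.7·√(2π)))·exp(−(5.2−7.6)²/(2·0.7²)) = 0.569918·exp(-5.87755) = 0.0015967
  L_III = (1/(1.5·√(2π)))·exp(−(5.2−9.4)²/(2·1.5²)) = 0.265962·exp(-3.92000) = 0.00527697
Unnormalised posteriors:
  P(Z=I)·L_I = 0.15 × 0.203986 = 0.0305979
  P(Z=II)·L_II = 0.49 × 0.0015967 = 0.000782384
  P(Z=III)·L_III = 0.36 × 0.00527697 = 0.00189971
Sum: 0.0305979 + 0.000782384 + 0.00189971 = 0.03328
Responsibility of Source I: 0.0305979 / 0.03328 ≈ 0.919

0.919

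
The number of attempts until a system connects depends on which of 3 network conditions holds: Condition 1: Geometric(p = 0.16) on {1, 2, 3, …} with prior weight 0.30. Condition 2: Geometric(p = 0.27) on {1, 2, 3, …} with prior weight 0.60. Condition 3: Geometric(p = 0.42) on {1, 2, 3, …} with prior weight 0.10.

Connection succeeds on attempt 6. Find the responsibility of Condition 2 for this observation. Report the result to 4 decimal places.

Posterior ∝ prior × likelihood, so P(k | x) ∝ π_k f_k(x); normalise over all components.
Geometric probabilities:
  L_1 = 0.0669139
  L_2 = 0.0559729
  L_3 = 0.027567
Multiply by the mixture weights:
  π_1·L_1 = 0.30 × 0.0669139 = 0.0200742
  π_2·L_2 = 0.60 × 0.0559729 = 0.0335838
  π_3·L_3 = 0.10 × 0.027567 = 0.0027567
Normaliser: 0.0200742 + 0.0335838 + 0.0027567 = 0.0564146
P(Condition 2 | data) = 0.0335838 / 0.0564146 ≈ 0.5953

0.5953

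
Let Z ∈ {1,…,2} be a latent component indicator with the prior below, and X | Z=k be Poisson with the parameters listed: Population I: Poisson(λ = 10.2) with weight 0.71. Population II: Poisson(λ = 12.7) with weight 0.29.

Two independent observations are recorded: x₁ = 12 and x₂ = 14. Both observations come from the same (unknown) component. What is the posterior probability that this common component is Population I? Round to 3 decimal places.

P(component k | x) = w_k·f_k(x) / marginal(x), where marginal(x) = Σ_j w_j·f_j(x).
Since both observations come from the same component, the likelihood for component k is f_k(x₁)·f_k(x₂).
  L_I = [0.098415] × [0.0562588] = 0.00553671
  L_II = [0.112142] × [0.0993811] = 0.0111448
Prior × likelihood for each component:
  w_I·L_I = 0.71 × 0.00553671 = 0.00393106
  w_II·L_II = 0.29 × 0.0111448 = 0.00323199
Denominator: 0.00393106 + 0.00323199 = 0.00716305
Responsibility of Population I: 0.00393106 / 0.00716305 ≈ 0.549

0.549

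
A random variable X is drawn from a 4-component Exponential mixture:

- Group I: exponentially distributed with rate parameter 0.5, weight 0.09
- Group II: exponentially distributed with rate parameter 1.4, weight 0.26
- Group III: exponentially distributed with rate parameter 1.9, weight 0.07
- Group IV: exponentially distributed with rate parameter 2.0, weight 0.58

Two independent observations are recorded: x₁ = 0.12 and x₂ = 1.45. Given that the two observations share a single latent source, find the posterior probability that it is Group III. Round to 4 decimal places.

0.0711

Apply Bayes' rule: the posterior for each component is proportional to its prior times its likelihood at x.
Since both observations come from the same component, the likelihood for component k is f_k(x₁)·f_k(x₂).
  L_I = [0.470882] × [0.242162] = 0.11403
  L_II = [1.1835] × [0.18387] = 0.217609
  L_III = [1.51264] × [0.120857] = 0.182813
  L_IV = [1.57326] × [0.110046] = 0.173131
Prior × likelihood for each component:
  π_I·L_I = 0.09 × 0.11403 = 0.0102627
  π_II·L_II = 0.26 × 0.217609 = 0.0565783
  π_III·L_III = 0.07 × 0.182813 = 0.0127969
  π_IV·L_IV = 0.58 × 0.173131 = 0.100416
Denominator: 0.0102627 + 0.0565783 + 0.0127969 + 0.100416 = 0.180054
P(Group III | x₁, x₂) ≈ 0.0711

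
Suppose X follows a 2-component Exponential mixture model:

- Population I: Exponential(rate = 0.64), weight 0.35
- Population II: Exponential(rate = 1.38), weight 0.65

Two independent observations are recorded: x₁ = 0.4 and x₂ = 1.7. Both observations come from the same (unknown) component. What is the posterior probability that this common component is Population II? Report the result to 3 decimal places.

P(component k | x) = w_k·f_k(x) / marginal(x), where marginal(x) = Σ_j w_j·f_j(x).
Since both observations come from the same component, the likelihood for component k is f_k(x₁)·f_k(x₂).
  f_I = [0.64·e^(−0.64·0.4) = 0.64·e^(−0.2560) = 0.495451] × [0.215609] = 0.106824
  f_II = [1.38·e^(−1.38·0.4) = 1.38·e^(−0.5520) = 0.7946] × [0.132137] = 0.104996
Weight by the priors:
  w_I·f_I = 0.35 × 0.106824 = 0.0373883
  w_II·f_II = 0.65 × 0.104996 = 0.0682474
Normaliser: 0.0373883 + 0.0682474 = 0.105636
Responsibility of Population II: 0.0682474 / 0.105636 ≈ 0.646

0.646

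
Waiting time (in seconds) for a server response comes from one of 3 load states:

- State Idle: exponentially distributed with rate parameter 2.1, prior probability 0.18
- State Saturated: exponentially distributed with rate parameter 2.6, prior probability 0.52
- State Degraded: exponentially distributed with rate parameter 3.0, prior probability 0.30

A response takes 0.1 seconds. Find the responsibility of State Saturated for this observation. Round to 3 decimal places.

0.517

Posterior ∝ prior × likelihood, so P(k | x) ∝ π_k f_k(x); normalise over all components.
Component likelihoods at x = 0.1 seconds:
  L_Idle = 1.70223
  L_Saturated = 2.00473
  L_Degraded = 2.22245
Multiply by the mixture weights:
  π_Idle·L_Idle = 0.18 × 1.70223 = 0.306401
  π_Saturated·L_Saturated = 0.52 × 2.00473 = 1.04246
  π_Degraded·L_Degraded = 0.30 × 2.22245 = 0.666736
Evidence: 0.306401 + 1.04246 + 0.666736 = 2.0156
P(State Saturated | x) = 1.04246 / 2.0156 ≈ 0.517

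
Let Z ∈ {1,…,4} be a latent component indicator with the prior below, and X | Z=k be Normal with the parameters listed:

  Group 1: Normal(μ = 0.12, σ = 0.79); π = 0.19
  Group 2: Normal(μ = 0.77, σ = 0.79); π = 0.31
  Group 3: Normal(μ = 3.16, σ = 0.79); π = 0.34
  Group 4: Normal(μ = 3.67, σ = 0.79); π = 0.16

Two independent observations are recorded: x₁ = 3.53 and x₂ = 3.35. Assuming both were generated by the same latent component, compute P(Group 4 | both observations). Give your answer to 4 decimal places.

0.3290

The responsibility of component k is P(Z=k) f_k(x) divided by Σ_j P(Z=j) f_j(x).
Since both observations come from the same component, the likelihood for component k is f_k(x₁)·f_k(x₂).
  f_1 = [4.54403e-05] × [0.000118385] = 5.37943e-09
  f_2 = [0.00112938] × [0.00243937] = 2.75498e-06
  f_3 = [0.452533] × [0.490594] = 0.22201
  f_4 = [0.497122] × [0.465216] = 0.231269
Prior × likelihood for each component:
  P(Z=1)·f_1 = 0.19 × 5.37943e-09 = 1.02209e-09
  P(Z=2)·f_2 = 0.31 × 2.75498e-06 = 8.54044e-07
  P(Z=3)·f_3 = 0.34 × 0.22201 = 0.0754835
  P(Z=4)·f_4 = 0.16 × 0.231269 = 0.0370031
Marginal: 1.02209e-09 + 8.54044e-07 + 0.0754835 + 0.0370031 = 0.112487
P(Group 4 | x₁,x₂) = 0.0370031 / 0.112487 ≈ 0.3290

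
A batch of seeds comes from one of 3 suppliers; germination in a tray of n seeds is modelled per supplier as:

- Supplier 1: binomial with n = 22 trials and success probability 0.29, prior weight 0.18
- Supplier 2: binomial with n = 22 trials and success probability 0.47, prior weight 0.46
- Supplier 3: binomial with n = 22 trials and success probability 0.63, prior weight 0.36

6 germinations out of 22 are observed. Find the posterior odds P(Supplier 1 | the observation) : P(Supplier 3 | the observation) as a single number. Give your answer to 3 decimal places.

160.776

The posterior odds equal the prior odds times the likelihood ratio: (P(Z=i)/P(Z=j))·(f_i(x)/f_j(x)).
Evaluate each component's likelihood at the observed value:
  p_1 = C(22,6)·0.29^6·0.71^16 = 74613·0.000594823·0.00416998 = 0.18507
  p_2 = C(22,6)·0.47^6·0.53^16 = 74613·0.0107792·3.87627e-05 = 0.0311757
  p_3 = C(22,6)·0.63^6·0.37^16 = 74613·0.0625235·1.23375e-07 = 0.000575553
Odds = (0.18/0.36) × (0.18507/0.000575553) = 0.5 × 321.552 ≈ 160.776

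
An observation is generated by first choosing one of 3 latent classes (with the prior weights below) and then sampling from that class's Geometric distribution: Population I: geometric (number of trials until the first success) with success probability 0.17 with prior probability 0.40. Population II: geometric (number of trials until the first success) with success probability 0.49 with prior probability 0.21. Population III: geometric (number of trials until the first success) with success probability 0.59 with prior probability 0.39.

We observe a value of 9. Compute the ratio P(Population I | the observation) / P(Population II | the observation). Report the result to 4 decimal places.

32.5205

Posterior odds = (π_i f_i(x)) / (π_j f_j(x)); the normalising sum cancels.
Evaluate each component's likelihood at the observed value:
  L_I = 0.17·(1−0.17)^8 = 0.17·0.225229 = 0.038289
  L_II = 0.49·(1−0.49)^8 = 0.49·0.00457679 = 0.00224263
  L_III = 0.59·(1−0.59)^8 = 0.59·0.000798493 = 0.000471111
Posterior odds = (π_I·L_I) / (π_II·L_II) = (0.40·0.038289) / (0.21·0.00224263) = 0.0153156 / 0.000470952 ≈ 32.5205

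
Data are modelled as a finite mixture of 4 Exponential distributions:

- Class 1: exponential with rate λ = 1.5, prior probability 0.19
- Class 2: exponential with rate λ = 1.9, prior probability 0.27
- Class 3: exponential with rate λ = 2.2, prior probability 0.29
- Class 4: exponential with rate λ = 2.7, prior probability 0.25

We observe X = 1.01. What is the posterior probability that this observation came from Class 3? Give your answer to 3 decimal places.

0.275

By Bayes' theorem, P(k | x) = π_k f_k(x) / Σ_j π_j f_j(x).
Evaluate each component's likelihood at the observed value:
  f_1 = 0.329712
  f_2 = 0.278832
  f_3 = 0.238463
  f_4 = 0.176621
Prior × likelihood for each component:
  π_1·f_1 = 0.19 × 0.329712 = 0.0626453
  π_2·f_2 = 0.27 × 0.278832 = 0.0752846
  π_3·f_3 = 0.29 × 0.238463 = 0.0691542
  π_4·f_4 = 0.25 × 0.176621 = 0.0441553
Evidence: 0.0626453 + 0.0752846 + 0.0691542 + 0.0441553 = 0.251239
Responsibility of Class 3: 0.0691542 / 0.251239 ≈ 0.275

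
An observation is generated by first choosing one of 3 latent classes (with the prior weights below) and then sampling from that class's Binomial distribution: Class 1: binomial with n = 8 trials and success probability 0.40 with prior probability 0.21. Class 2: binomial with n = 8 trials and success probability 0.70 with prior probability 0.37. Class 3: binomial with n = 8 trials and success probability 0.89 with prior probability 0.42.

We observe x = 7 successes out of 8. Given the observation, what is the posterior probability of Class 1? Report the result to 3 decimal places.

P(component k | x) = π_k·f_k(x) / marginal(x), where marginal(x) = Σ_j π_j·f_j(x).
Component likelihoods at x = 7 successes out of 8:
  L_1 = C(8,7)·0.40^7·0.60^1 = 8·0.0016384·0.6 = 0.00786432
  L_2 = C(8,7)·0.70^7·0.30^1 = 8·0.0823543·0.3 = 0.19765
  L_3 = C(8,7)·0.89^7·0.11^1 = 8·0.442313·0.11 = 0.389236
Unnormalised posteriors:
  π_1·L_1 = 0.21 × 0.00786432 = 0.00165151
  π_2·L_2 = 0.37 × 0.19765 = 0.0731306
  π_3·L_3 = 0.42 × 0.389236 = 0.163479
Normaliser: 0.00165151 + 0.0731306 + 0.163479 = 0.238261
P(Class 1 | the observation) = 0.00165151 / 0.238261 ≈ 0.007

0.007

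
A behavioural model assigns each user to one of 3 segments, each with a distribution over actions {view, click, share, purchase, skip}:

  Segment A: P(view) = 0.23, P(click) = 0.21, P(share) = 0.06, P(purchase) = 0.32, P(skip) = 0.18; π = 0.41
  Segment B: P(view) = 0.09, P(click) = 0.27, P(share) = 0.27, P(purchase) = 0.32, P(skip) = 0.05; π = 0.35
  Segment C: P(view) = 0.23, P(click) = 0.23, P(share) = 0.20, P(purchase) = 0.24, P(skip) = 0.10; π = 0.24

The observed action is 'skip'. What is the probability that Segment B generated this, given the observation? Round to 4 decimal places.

0.1518

The responsibility of component k is P(Z=k) f_k(x) divided by Σ_j P(Z=j) f_j(x).
Categorical probabilities:
  f_A = 0.18
  f_B = 0.05
  f_C = 0.1
Weight by the priors:
  P(Z=A)·f_A = 0.41 × 0.18 = 0.0738
  P(Z=B)·f_B = 0.35 × 0.05 = 0.0175
  P(Z=C)·f_C = 0.24 × 0.1 = 0.024
Normaliser: 0.0738 + 0.0175 + 0.024 = 0.1153
Responsibility of Segment B: 0.0175 / 0.1153 ≈ 0.1518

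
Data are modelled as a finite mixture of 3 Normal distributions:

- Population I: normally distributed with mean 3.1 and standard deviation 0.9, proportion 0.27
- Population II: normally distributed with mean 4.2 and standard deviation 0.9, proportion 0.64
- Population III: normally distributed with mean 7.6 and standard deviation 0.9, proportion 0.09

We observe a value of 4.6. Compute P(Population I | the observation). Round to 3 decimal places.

P(component k | x) = w_k·f_k(x) / marginal(x), where marginal(x) = Σ_j w_j·f_j(x).
Normal densities:
  p_I = (1/(0.9·√(2π)))·exp(−(4.6−3.1)²/(2·0.9²)) = 0.443269·exp(-1.38889) = 0.11053
  p_II = (1/(0.9·√(2π)))·exp(−(4.6−4.2)²/(2·0.9²)) = 0.443269·exp(-0.09877) = 0.401582
  p_III = (1/(0.9·√(2π)))·exp(−(4.6−7.6)²/(2·0.9²)) = 0.443269·exp(-5.55556) = 0.00171364
Unnormalised posteriors:
  w_I·p_I = 0.27 × 0.11053 = 0.0298431
  w_II·p_II = 0.64 × 0.401582 = 0.257013
  w_III·p_III = 0.09 × 0.00171364 = 0.000154228
Sum: 0.0298431 + 0.257013 + 0.000154228 = 0.28701
So the posterior for Population I is 0.0298431 / 0.28701 ≈ 0.104.

0.104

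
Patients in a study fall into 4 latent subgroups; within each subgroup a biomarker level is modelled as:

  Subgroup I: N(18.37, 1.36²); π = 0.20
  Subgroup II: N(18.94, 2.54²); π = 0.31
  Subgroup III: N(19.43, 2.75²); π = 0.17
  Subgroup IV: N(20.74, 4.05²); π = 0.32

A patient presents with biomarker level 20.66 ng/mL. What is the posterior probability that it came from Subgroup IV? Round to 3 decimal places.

0.295

The responsibility of component k is w_k f_k(x) divided by Σ_j w_j f_j(x).
Component likelihoods at x = 20.66 ng/mL:
  L_I = (1/(1.36·√(2π)))·exp(−(20.66−18.37)²/(2·1.36²)) = 0.293340·exp(-1.41763) = 0.0710726
  L_II = (1/(2.54·√(2π)))·exp(−(20.66−18.94)²/(2·2.54²)) = 0.157064·exp(-0.22928) = 0.124883
  L_III = (1/(2.75·√(2π)))·exp(−(20.66−19.43)²/(2·2.75²)) = 0.145070·exp(-0.10003) = 0.131261
  L_IV = (1/(4.05·√(2π)))·exp(−(20.66−20.74)²/(2·4.05²)) = 0.098504·exp(-0.00020) = 0.0984851
Prior × likelihood for each component:
  w_I·L_I = 0.20 × 0.0710726 = 0.0142145
  w_II·L_II = 0.31 × 0.124883 = 0.0387137
  w_III·L_III = 0.17 × 0.131261 = 0.0223144
  w_IV·L_IV = 0.32 × 0.0984851 = 0.0315152
Denominator: 0.0142145 + 0.0387137 + 0.0223144 + 0.0315152 = 0.106758
Responsibility of Subgroup IV: 0.0315152 / 0.106758 ≈ 0.295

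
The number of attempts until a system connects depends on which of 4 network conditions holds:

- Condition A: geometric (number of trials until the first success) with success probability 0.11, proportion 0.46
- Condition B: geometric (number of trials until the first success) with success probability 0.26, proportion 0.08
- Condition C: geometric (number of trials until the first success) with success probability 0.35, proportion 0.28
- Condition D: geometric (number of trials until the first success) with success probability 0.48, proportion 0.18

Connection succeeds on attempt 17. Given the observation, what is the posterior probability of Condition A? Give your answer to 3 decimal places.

The responsibility of component k is P(Z=k) f_k(x) divided by Σ_j P(Z=j) f_j(x).
Geometric probabilities:
  p_A = 0.0170464
  p_B = 0.00210223
  p_C = 0.000355371
  p_D = 1.37181e-05
Weight by the priors:
  P(Z=A)·p_A = 0.46 × 0.0170464 = 0.00784135
  P(Z=B)·p_B = 0.08 × 0.00210223 = 0.000168179
  P(Z=C)·p_C = 0.28 × 0.000355371 = 9.95038e-05
  P(Z=D)·p_D = 0.18 × 1.37181e-05 = 2.46926e-06
Evidence: 0.00784135 + 0.000168179 + 9.95038e-05 + 2.46926e-06 = 0.0081115
Responsibility of Condition A: 0.00784135 / 0.0081115 ≈ 0.967

0.967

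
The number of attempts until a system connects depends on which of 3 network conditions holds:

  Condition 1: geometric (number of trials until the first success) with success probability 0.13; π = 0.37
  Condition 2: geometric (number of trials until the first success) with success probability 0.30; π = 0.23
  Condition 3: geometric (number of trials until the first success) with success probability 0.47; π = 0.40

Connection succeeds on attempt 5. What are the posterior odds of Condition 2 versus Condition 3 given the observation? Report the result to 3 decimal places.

Only the two components matter; the odds are (π_i f_i(x)) / (π_j f_j(x)).
Geometric probabilities:
  f_1 = 0.13·(1−0.13)^4 = 0.13·0.572898 = 0.0744767
  f_2 = 0.30·(1−0.30)^4 = 0.30·0.2401 = 0.07203
  f_3 = 0.47·(1−0.47)^4 = 0.47·0.0789048 = 0.0370853
Odds = (0.23/0.40) × (0.07203/0.0370853) = 0.575 × 1.94228 ≈ 1.117

1.117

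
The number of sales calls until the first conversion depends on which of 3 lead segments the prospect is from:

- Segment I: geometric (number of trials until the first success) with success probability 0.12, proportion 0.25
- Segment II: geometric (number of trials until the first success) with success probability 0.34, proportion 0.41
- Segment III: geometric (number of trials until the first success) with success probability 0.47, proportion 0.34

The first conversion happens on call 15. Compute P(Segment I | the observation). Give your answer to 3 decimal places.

0.920

Apply Bayes' rule: the posterior for each component is proportional to its prior times its likelihood at x.
Geometric probabilities:
  L_I = 0.0200419
  L_II = 0.0010118
  L_III = 6.48575e-05
Prior × likelihood for each component:
  π_I·L_I = 0.25 × 0.0200419 = 0.00501047
  π_II·L_II = 0.41 × 0.0010118 = 0.000414837
  π_III·L_III = 0.34 × 6.48575e-05 = 2.20515e-05
Denominator: 0.00501047 + 0.000414837 + 2.20515e-05 = 0.00544736
Responsibility of Segment I: 0.00501047 / 0.00544736 ≈ 0.920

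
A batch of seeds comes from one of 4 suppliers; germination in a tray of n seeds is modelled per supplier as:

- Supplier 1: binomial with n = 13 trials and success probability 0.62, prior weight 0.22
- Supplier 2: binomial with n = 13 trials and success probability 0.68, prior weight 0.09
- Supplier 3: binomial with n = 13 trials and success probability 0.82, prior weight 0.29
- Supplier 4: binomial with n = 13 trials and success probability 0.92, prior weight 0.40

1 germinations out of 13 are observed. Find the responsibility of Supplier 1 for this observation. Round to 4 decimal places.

Apply Bayes' rule: the posterior for each component is proportional to its prior times its likelihood at x.
Evaluate each component's likelihood at the observed value:
  L_1 = 7.30698e-05
  L_2 = 1.01918e-05
  L_3 = 1.23318e-08
  L_4 = 8.21885e-13
Unnormalised posteriors:
  w_1·L_1 = 0.22 × 7.30698e-05 = 1.60754e-05
  w_2·L_2 = 0.09 × 1.01918e-05 = 9.17264e-07
  w_3·L_3 = 0.29 × 1.23318e-08 = 3.57623e-09
  w_4·L_4 = 0.40 × 8.21885e-13 = 3.28754e-13
Evidence: 1.60754e-05 + 9.17264e-07 + 3.57623e-09 + 3.28754e-13 = 1.69962e-05
P(Supplier 1 | 1 germinations out of 13) ≈ 0.9458

0.9458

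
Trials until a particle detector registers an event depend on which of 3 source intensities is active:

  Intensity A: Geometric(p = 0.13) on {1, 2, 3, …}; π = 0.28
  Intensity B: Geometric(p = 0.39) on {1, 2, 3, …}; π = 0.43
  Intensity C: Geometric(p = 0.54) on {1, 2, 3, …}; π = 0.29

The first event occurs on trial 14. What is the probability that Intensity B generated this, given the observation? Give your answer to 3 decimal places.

0.044

Posterior ∝ prior × likelihood, so P(k | x) ∝ w_k f_k(x); normalise over all components.
Component likelihoods at x = 14:
  f_A = 0.13·(1−0.13)^13 = 0.13·0.163588 = 0.0212664
  f_B = 0.39·(1−0.39)^13 = 0.39·0.00161915 = 0.00063147
  f_C = 0.54·(1−0.54)^13 = 0.54·4.12907e-05 = 2.2297e-05
Unnormalised posteriors:
  w_A·f_A = 0.28 × 0.0212664 = 0.00595459
  w_B·f_B = 0.43 × 0.00063147 = 0.000271532
  w_C·f_C = 0.29 × 2.2297e-05 = 6.46612e-06
Sum: 0.00595459 + 0.000271532 + 6.46612e-06 = 0.00623259
So the posterior for Intensity B is 0.000271532 / 0.00623259 ≈ 0.044.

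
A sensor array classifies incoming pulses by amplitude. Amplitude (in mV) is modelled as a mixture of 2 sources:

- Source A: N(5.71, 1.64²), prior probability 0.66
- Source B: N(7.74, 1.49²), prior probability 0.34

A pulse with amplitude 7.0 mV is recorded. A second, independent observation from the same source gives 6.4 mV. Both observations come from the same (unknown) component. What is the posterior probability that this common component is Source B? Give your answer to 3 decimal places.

0.354

Posterior ∝ prior × likelihood, so P(k | x) ∝ π_k f_k(x); normalise over all components.
Since both observations come from the same component, the likelihood for component k is f_k(x₁)·f_k(x₂).
  f_A = [0.178531] × [0.222653] = 0.0397504
  f_B = [0.236681] × [0.178689] = 0.0422922
Unnormalised posteriors:
  π_A·f_A = 0.66 × 0.0397504 = 0.0262353
  π_B·f_B = 0.34 × 0.0422922 = 0.0143793
Denominator: 0.0262353 + 0.0143793 = 0.0406146
So the posterior for Source B is 0.0143793 / 0.0406146 ≈ 0.354.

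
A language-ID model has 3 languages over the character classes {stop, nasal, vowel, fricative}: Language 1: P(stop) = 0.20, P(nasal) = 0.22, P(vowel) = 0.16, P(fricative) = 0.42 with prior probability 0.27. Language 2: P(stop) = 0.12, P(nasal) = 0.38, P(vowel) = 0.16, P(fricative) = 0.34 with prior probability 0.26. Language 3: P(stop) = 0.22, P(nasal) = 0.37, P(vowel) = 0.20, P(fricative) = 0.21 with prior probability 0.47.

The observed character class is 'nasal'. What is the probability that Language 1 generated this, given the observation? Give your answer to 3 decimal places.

P(component k | x) = π_k·f_k(x) / marginal(x), where marginal(x) = Σ_j π_j·f_j(x).
Evaluate each component's likelihood at the observed value:
  L_1 = P(nasal | comp) = 0.22
  L_2 = P(nasal | comp) = 0.38
  L_3 = P(nasal | comp) = 0.37
Weight by the priors:
  π_1·L_1 = 0.27 × 0.22 = 0.0594
  π_2·L_2 = 0.26 × 0.38 = 0.0988
  π_3·L_3 = 0.47 × 0.37 = 0.1739
Evidence: 0.0594 + 0.0988 + 0.1739 = 0.3321
Responsibility of Language 1: 0.0594 / 0.3321 ≈ 0.179

0.179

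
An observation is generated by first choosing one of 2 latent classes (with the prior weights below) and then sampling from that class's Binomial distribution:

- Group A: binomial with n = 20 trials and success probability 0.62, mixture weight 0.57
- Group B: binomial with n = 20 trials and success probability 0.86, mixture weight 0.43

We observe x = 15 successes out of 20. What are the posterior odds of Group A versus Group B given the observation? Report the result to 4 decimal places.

Posterior odds = (π_i f_i(x)) / (π_j f_j(x)); the normalising sum cancels.
Evaluate each component's likelihood at the observed value:
  L_A = 0.0944576
  L_B = 0.0868082
Posterior odds = (π_A·L_A) / (π_B·L_B) = (0.57·0.0944576) / (0.43·0.0868082) = 0.0538409 / 0.0373275 ≈ 1.4424

1.4424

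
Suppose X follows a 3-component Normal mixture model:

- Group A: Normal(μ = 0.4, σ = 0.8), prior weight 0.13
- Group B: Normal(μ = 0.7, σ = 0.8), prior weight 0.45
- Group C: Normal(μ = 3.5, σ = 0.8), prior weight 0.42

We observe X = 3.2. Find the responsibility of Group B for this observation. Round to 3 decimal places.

By Bayes' theorem, P(k | x) = P(Z=k) f_k(x) / Σ_j P(Z=j) f_j(x).
Component likelihoods at x = 3.2:
  L_A = (1/(0.8·√(2π)))·exp(−(3.2−0.4)²/(2·0.8²)) = 0.498678·exp(-6.12500) = 0.00109085
  L_B = (1/(0.8·√(2π)))·exp(−(3.2−0.7)²/(2·0.8²)) = 0.498678·exp(-4.88281) = 0.00377782
  L_C = (1/(0.8·√(2π)))·exp(−(3.2−3.5)²/(2·0.8²)) = 0.498678·exp(-0.07031) = 0.464819
Weight by the priors:
  P(Z=A)·L_A = 0.13 × 0.00109085 = 0.000141811
  P(Z=B)·L_B = 0.45 × 0.00377782 = 0.00170002
  P(Z=C)·L_C = 0.42 × 0.464819 = 0.195224
Normaliser: 0.000141811 + 0.00170002 + 0.195224 = 0.197066
Responsibility of Group B: 0.00170002 / 0.197066 ≈ 0.009

0.009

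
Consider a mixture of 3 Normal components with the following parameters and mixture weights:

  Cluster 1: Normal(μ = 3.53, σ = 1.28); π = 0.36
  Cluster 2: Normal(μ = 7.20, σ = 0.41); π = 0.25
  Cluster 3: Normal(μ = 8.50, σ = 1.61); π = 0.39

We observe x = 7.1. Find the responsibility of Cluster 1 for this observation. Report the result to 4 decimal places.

0.0075

By Bayes' theorem, P(k | x) = w_k f_k(x) / Σ_j w_j f_j(x).
Evaluate each component's likelihood at the observed value:
  L_1 = (1/(1.28·√(2π)))·exp(−(7.1−3.53)²/(2·1.28²)) = 0.311674·exp(-3.88943) = 0.00637588
  L_2 = (1/(0.41·√(2π)))·exp(−(7.1−7.20)²/(2·0.41²)) = 0.973030·exp(-0.02974) = 0.944514
  L_3 = (1/(1.61·√(2π)))·exp(−(7.1−8.50)²/(2·1.61²)) = 0.247790·exp(-0.37807) = 0.169781
Unnormalised posteriors:
  w_1·L_1 = 0.36 × 0.00637588 = 0.00229532
  w_2·L_2 = 0.25 × 0.944514 = 0.236129
  w_3·L_3 = 0.39 × 0.169781 = 0.0662147
Marginal: 0.00229532 + 0.236129 + 0.0662147 = 0.304639
Responsibility of Cluster 1: 0.00229532 / 0.304639 ≈ 0.0075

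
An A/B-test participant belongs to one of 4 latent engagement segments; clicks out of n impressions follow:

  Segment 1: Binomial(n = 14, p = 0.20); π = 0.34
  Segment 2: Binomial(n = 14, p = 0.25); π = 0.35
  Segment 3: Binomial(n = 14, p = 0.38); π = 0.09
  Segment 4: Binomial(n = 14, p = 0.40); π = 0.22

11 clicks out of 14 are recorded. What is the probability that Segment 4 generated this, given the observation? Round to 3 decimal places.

0.784

P(component k | x) = π_k·f_k(x) / marginal(x), where marginal(x) = Σ_j π_j·f_j(x).
Binomial probabilities:
  p_1 = 3.81682e-06
  p_2 = 3.66122e-05
  p_3 = 0.00206965
  p_4 = 0.00329773
Weight by the priors:
  π_1·p_1 = 0.34 × 3.81682e-06 = 1.29772e-06
  π_2·p_2 = 0.35 × 3.66122e-05 = 1.28143e-05
  π_3·p_3 = 0.09 × 0.00206965 = 0.000186268
  π_4·p_4 = 0.22 × 0.00329773 = 0.000725501
Sum: 1.29772e-06 + 1.28143e-05 + 0.000186268 + 0.000725501 = 0.000925881
P(Segment 4 | data) ≈ 0.784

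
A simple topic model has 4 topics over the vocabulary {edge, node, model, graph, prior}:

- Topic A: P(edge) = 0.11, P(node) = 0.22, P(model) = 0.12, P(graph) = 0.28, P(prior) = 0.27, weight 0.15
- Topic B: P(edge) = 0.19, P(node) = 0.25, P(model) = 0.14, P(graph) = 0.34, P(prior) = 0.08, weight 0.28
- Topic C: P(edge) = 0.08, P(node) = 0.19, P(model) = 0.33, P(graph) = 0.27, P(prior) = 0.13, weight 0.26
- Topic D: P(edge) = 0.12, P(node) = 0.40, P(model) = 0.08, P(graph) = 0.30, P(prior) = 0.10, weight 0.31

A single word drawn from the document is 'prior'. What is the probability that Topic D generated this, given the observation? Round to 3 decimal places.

0.243

P(component k | x) = P(Z=k)·f_k(x) / marginal(x), where marginal(x) = Σ_j P(Z=j)·f_j(x).
Categorical probabilities:
  L_A = P(prior | comp) = 0.27
  L_B = P(prior | comp) = 0.08
  L_C = P(prior | comp) = 0.13
  L_D = P(prior | comp) = 0.10
Weight by the priors:
  P(Z=A)·L_A = 0.15 × 0.27 = 0.0405
  P(Z=B)·L_B = 0.28 × 0.08 = 0.0224
  P(Z=C)·L_C = 0.26 × 0.13 = 0.0338
  P(Z=D)·L_D = 0.31 × 0.1 = 0.031
Marginal: 0.0405 + 0.0224 + 0.0338 + 0.031 = 0.1277
Responsibility of Topic D: 0.031 / 0.1277 ≈ 0.243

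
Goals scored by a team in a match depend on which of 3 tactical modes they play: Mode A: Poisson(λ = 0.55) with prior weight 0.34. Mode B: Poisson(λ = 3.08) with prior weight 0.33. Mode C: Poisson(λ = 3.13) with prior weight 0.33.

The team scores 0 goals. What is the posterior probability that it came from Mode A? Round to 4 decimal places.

Posterior ∝ prior × likelihood, so P(k | x) ∝ π_k f_k(x); normalise over all components.
Evaluate each component's likelihood at the observed value:
  p_A = 0.57695
  p_B = 0.0459593
  p_C = 0.0437178
Weight by the priors:
  π_A·p_A = 0.34 × 0.57695 = 0.196163
  π_B·p_B = 0.33 × 0.0459593 = 0.0151666
  π_C·p_C = 0.33 × 0.0437178 = 0.0144269
Normaliser: 0.196163 + 0.0151666 + 0.0144269 = 0.225756
P(Mode A | 0 goals) ≈ 0.8689

0.8689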